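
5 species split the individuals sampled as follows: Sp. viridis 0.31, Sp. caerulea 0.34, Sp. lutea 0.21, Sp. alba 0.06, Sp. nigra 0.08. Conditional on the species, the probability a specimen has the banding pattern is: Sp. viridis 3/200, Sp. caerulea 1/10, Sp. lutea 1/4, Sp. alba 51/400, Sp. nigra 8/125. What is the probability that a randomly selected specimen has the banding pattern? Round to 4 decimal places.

Unnormalized posteriors (prior × likelihood):
  Sp. viridis: 0.31 × 0.015 = 0.00465
  Sp. caerulea: 0.34 × 0.1 = 0.034
  Sp. lutea: 0.21 × 0.25 = 0.0525
  Sp. alba: 0.06 × 0.1275 = 0.00765
  Sp. nigra: 0.08 × 0.064 = 0.00512
P(banded) = 0.00465 + 0.034 + 0.0525 + 0.00765 + 0.00512 = 0.10392 → 0.1039.

0.1039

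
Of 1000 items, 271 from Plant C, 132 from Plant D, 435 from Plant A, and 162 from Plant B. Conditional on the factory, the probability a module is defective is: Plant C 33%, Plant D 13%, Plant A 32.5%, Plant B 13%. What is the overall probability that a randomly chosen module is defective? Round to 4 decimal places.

Compute prior × likelihood for every hypothesis:
  Plant C: 0.271 × 0.33 = 0.08943
  Plant D: 0.132 × 0.13 = 0.01716
  Plant A: 0.435 × 0.325 = 0.141375
  Plant B: 0.162 × 0.13 = 0.02106
P(defective) = 0.08943 + 0.01716 + 0.141375 + 0.02106 = 0.269025 → 0.2690.

0.2690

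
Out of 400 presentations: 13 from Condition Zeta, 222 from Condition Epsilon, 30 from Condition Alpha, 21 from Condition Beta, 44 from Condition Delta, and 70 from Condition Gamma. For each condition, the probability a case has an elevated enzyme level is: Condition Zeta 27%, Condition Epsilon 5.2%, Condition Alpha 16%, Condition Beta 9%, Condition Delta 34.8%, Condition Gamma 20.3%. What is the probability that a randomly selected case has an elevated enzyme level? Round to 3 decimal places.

By Bayes' rule, posterior ∝ prior × likelihood:
  Condition Zeta: 0.0325 × 0.27 = 0.008775
  Condition Epsilon: 0.555 × 0.052 = 0.02886
  Condition Alpha: 0.075 × 0.16 = 0.012
  Condition Beta: 0.0525 × 0.09 = 0.004725
  Condition Delta: 0.11 × 0.348 = 0.03828
  Condition Gamma: 0.175 × 0.203 = 0.035525
P(elevated) = 0.008775 + 0.02886 + 0.012 + 0.004725 + 0.03828 + 0.035525 = 0.128165 → 0.128.

0.128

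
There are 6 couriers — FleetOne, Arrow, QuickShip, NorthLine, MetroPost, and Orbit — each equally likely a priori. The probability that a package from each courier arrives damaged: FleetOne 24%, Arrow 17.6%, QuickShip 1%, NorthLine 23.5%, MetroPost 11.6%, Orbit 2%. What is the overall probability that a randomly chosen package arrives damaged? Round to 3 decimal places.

With a uniform prior (1/6 each), posterior ∝ likelihood:
  FleetOne: 0.24
  Arrow: 0.176
  QuickShip: 0.01
  NorthLine: 0.235
  MetroPost: 0.116
  Orbit: 0.02
P(damaged) = (1/6) × (0.24 + 0.176 + 0.01 + 0.235 + 0.116 + 0.02) = 0.797/6 ≈ 0.133.

0.133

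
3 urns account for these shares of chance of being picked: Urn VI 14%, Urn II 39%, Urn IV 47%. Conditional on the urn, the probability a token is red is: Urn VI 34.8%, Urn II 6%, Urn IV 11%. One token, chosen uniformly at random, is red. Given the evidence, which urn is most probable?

Urn IV

Prior × likelihood for each hypothesis:
  Urn VI: 0.14 × 0.348 = 0.04872
  Urn II: 0.39 × 0.06 = 0.0234
  Urn IV: 0.47 × 0.11 = 0.0517
Total = 0.12382.
Largest term belongs to Urn IV, so Urn IV is most probable.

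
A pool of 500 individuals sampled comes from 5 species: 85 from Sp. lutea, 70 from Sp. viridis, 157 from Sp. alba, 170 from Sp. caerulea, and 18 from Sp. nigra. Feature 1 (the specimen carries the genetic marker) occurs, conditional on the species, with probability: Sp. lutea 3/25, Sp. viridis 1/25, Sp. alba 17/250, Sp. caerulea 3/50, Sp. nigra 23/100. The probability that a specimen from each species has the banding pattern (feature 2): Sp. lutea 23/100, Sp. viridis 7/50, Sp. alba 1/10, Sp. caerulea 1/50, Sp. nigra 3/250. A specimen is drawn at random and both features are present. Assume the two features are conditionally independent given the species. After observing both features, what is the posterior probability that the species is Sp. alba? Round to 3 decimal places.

Prior × likelihood for each hypothesis:
  Sp. lutea: 0.17 × 0.12 × 0.23 = 0.004692
  Sp. viridis: 0.14 × 0.04 × 0.14 = 0.000784
  Sp. alba: 0.314 × 0.068 × 0.1 = 0.0021352
  Sp. caerulea: 0.34 × 0.06 × 0.02 = 0.000408
  Sp. nigra: 0.036 × 0.23 × 0.012 = 0.00009936
Sum = 0.00811856.
P(Sp. alba | evidence) = 0.0021352 / 0.00811856 ≈ 0.263.

0.263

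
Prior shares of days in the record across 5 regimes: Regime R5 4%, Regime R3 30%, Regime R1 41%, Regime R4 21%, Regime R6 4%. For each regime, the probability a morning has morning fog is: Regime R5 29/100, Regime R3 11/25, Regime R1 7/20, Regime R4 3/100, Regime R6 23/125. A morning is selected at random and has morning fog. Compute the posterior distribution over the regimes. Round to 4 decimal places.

Regime R5 0.0386, Regime R3 0.4389, Regime R1 0.4771, Regime R4 0.0209, Regime R6 0.0245

Compute prior × likelihood for every hypothesis:
  Regime R5: 0.04 × 0.29 = 0.0116
  Regime R3: 0.3 × 0.44 = 0.132
  Regime R1: 0.41 × 0.35 = 0.1435
  Regime R4: 0.21 × 0.03 = 0.0063
  Regime R6: 0.04 × 0.184 = 0.00736
Total = 0.30076.
P(Regime R5 | fog) = 0.0116/0.30076 ≈ 0.0386
P(Regime R3 | fog) = 0.132/0.30076 ≈ 0.4389
P(Regime R1 | fog) = 0.1435/0.30076 ≈ 0.4771
P(Regime R4 | fog) = 0.0063/0.30076 ≈ 0.0209
P(Regime R6 | fog) = 0.00736/0.30076 ≈ 0.0245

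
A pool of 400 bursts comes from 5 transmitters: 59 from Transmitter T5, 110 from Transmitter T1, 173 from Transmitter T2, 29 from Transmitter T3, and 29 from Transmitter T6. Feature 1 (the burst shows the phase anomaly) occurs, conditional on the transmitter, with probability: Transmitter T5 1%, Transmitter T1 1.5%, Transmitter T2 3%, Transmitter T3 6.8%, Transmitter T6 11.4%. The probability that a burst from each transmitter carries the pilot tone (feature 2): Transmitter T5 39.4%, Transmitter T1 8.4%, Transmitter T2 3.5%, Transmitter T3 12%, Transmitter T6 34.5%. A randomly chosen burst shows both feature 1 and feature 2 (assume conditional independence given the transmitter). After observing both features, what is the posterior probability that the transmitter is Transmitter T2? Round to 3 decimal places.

Unnormalized posteriors (prior × likelihood):
  Transmitter T5: 0.1475 × 0.01 × 0.394 = 0.00058115
  Transmitter T1: 0.275 × 0.015 × 0.084 = 0.0003465
  Transmitter T2: 0.4325 × 0.03 × 0.035 = 0.000454125
  Transmitter T3: 0.0725 × 0.068 × 0.12 = 0.0005916
  Transmitter T6: 0.0725 × 0.114 × 0.345 = 0.002851425
Sum = 0.0048248.
P(Transmitter T2 | evidence) = 0.000454125 / 0.0048248 ≈ 0.094.

0.094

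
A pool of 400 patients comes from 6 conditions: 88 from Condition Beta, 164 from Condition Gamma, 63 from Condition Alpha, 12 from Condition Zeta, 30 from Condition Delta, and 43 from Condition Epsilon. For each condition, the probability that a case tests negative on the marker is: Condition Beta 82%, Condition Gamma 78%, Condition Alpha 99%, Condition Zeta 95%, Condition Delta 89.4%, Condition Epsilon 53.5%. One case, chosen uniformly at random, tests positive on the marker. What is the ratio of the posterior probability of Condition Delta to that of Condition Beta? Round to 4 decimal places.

0.2008

Taking complements, P(marker-positive | each) = Condition Beta 0.18, Condition Gamma 0.22, Condition Alpha 0.01, Condition Zeta 0.05, Condition Delta 0.106, Condition Epsilon 0.465.
By Bayes' rule, posterior ∝ prior × likelihood:
  Condition Beta: 0.22 × 0.18 = 0.0396
  Condition Gamma: 0.41 × 0.22 = 0.0902
  Condition Alpha: 0.1575 × 0.01 = 0.001575
  Condition Zeta: 0.03 × 0.05 = 0.0015
  Condition Delta: 0.075 × 0.106 = 0.00795
  Condition Epsilon: 0.1075 × 0.465 = 0.0499875
Normalizing constant = 0.1908125.
The ratio is 0.00795 / 0.0396 (the normalizer cancels) = 0.2008.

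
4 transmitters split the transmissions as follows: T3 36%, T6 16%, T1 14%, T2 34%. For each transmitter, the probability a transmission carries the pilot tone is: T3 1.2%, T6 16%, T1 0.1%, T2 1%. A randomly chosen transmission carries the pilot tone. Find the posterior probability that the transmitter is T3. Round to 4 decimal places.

0.1291

Compute prior × likelihood for every hypothesis:
  T3: 0.36 × 0.012 = 0.00432
  T6: 0.16 × 0.16 = 0.0256
  T1: 0.14 × 0.001 = 0.00014
  T2: 0.34 × 0.01 = 0.0034
Normalizing constant = 0.03346.
P(T3 | evidence) = 0.00432 / 0.03346 ≈ 0.1291.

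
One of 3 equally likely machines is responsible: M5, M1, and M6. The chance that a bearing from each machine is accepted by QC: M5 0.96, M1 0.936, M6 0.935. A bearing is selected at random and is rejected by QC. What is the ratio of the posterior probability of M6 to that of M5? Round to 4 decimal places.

1.6250

Taking complements, P(rejected | each) = M5 0.04, M1 0.064, M6 0.065.
Since the prior is uniform, the posterior is proportional to the likelihood:
  M5: 0.04
  M1: 0.064
  M6: 0.065
Total = 0.169.
The ratio is 0.065 / 0.04 (the normalizer cancels) = 1.6250.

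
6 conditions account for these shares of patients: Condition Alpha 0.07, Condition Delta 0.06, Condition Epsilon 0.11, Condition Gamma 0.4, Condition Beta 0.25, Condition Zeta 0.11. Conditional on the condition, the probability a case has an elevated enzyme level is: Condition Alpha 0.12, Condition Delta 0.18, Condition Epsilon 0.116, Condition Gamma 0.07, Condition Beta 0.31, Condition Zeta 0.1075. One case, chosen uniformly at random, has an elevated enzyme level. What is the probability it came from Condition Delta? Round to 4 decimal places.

0.0723

Prior × likelihood for each hypothesis:
  Condition Alpha: 0.07 × 0.12 = 0.0084
  Condition Delta: 0.06 × 0.18 = 0.0108
  Condition Epsilon: 0.11 × 0.116 = 0.01276
  Condition Gamma: 0.4 × 0.07 = 0.028
  Condition Beta: 0.25 × 0.31 = 0.0775
  Condition Zeta: 0.11 × 0.1075 = 0.011825
Normalizing constant = 0.149285.
P(Condition Delta | evidence) = 0.0108 / 0.149285 ≈ 0.0723.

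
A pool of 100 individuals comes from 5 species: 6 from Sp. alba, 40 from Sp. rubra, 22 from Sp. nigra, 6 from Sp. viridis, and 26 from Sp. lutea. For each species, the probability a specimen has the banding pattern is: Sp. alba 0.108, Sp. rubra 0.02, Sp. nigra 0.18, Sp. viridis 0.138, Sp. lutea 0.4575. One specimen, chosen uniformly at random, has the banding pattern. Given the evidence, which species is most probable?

Prior × likelihood for each hypothesis:
  Sp. alba: 0.06 × 0.108 = 0.00648
  Sp. rubra: 0.4 × 0.02 = 0.008
  Sp. nigra: 0.22 × 0.18 = 0.0396
  Sp. viridis: 0.06 × 0.138 = 0.00828
  Sp. lutea: 0.26 × 0.4575 = 0.11895
Sum = 0.18131.
Largest term belongs to Sp. lutea, so Sp. lutea is most probable.

Sp. lutea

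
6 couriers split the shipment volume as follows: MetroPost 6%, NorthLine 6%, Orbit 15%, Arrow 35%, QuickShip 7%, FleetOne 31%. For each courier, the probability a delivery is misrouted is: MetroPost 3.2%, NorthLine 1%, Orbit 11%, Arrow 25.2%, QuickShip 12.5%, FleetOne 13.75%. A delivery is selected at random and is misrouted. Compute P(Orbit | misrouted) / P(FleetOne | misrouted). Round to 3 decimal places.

0.387

By Bayes' rule, posterior ∝ prior × likelihood:
  MetroPost: 0.06 × 0.032 = 0.00192
  NorthLine: 0.06 × 0.01 = 0.0006
  Orbit: 0.15 × 0.11 = 0.0165
  Arrow: 0.35 × 0.252 = 0.0882
  QuickShip: 0.07 × 0.125 = 0.00875
  FleetOne: 0.31 × 0.1375 = 0.042625
Normalizing constant = 0.158595.
The ratio is 0.0165 / 0.042625 (the normalizer cancels) = 0.387.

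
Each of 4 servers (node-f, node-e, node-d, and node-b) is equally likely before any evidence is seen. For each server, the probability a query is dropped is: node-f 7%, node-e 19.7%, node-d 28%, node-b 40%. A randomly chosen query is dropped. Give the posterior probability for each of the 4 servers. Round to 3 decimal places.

node-f 0.074, node-e 0.208, node-d 0.296, node-b 0.422

Since the prior is uniform, the posterior is proportional to the likelihood:
  node-f: 0.07
  node-e: 0.197
  node-d: 0.28
  node-b: 0.4
Normalizing constant = 0.947.
P(node-f | dropped) = 0.07/0.947 ≈ 0.074
P(node-e | dropped) = 0.197/0.947 ≈ 0.208
P(node-d | dropped) = 0.28/0.947 ≈ 0.296
P(node-b | dropped) = 0.4/0.947 ≈ 0.422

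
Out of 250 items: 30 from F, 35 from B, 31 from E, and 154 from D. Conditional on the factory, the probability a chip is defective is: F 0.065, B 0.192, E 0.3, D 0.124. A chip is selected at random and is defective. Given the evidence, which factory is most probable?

By Bayes' rule, posterior ∝ prior × likelihood:
  F: 0.12 × 0.065 = 0.0078
  B: 0.14 × 0.192 = 0.02688
  E: 0.124 × 0.3 = 0.0372
  D: 0.616 × 0.124 = 0.076384
Normalizing constant = 0.148264.
Largest term belongs to D, so D is most probable.

D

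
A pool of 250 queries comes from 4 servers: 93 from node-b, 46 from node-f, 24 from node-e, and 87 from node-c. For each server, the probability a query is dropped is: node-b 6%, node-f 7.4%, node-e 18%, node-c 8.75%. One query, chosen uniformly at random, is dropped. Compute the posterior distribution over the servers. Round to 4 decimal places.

Unnormalized posteriors (prior × likelihood):
  node-b: 0.372 × 0.06 = 0.02232
  node-f: 0.184 × 0.074 = 0.013616
  node-e: 0.096 × 0.18 = 0.01728
  node-c: 0.348 × 0.0875 = 0.03045
Sum = 0.083666.
P(node-b | dropped) = 0.02232/0.083666 ≈ 0.2668
P(node-f | dropped) = 0.013616/0.083666 ≈ 0.1627
P(node-e | dropped) = 0.01728/0.083666 ≈ 0.2065
P(node-c | dropped) = 0.03045/0.083666 ≈ 0.3639

node-b 0.2668, node-f 0.1627, node-e 0.2065, node-c 0.3639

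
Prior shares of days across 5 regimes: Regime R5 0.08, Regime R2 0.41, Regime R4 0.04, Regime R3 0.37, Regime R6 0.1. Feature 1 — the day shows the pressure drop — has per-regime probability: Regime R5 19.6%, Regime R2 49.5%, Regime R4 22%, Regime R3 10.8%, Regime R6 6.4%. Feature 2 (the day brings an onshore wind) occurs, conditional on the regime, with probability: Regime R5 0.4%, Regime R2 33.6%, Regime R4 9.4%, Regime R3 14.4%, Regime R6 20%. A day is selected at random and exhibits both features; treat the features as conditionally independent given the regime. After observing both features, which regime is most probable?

By Bayes' rule, posterior ∝ prior × likelihood:
  Regime R5: 0.08 × 0.196 × 0.004 = 0.00006272
  Regime R2: 0.41 × 0.495 × 0.336 = 0.0681912
  Regime R4: 0.04 × 0.22 × 0.094 = 0.0008272
  Regime R3: 0.37 × 0.108 × 0.144 = 0.00575424
  Regime R6: 0.1 × 0.064 × 0.2 = 0.00128
Normalizing constant = 0.07611536.
Largest term belongs to Regime R2, so Regime R2 is most probable.

Regime R2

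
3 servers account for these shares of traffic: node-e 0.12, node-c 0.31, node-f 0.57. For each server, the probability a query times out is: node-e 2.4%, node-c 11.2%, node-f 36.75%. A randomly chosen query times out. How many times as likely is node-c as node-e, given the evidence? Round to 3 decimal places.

12.056

By Bayes' rule, posterior ∝ prior × likelihood:
  node-e: 0.12 × 0.024 = 0.00288
  node-c: 0.31 × 0.112 = 0.03472
  node-f: 0.57 × 0.3675 = 0.209475
Sum = 0.247075.
The ratio is 0.03472 / 0.00288 (the normalizer cancels) = 12.056.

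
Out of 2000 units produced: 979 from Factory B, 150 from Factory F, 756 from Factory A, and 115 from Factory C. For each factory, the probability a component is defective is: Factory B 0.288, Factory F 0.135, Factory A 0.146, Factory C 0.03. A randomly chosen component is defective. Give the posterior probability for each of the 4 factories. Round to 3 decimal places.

Factory B 0.678, Factory F 0.049, Factory A 0.265, Factory C 0.008

Compute prior × likelihood for every hypothesis:
  Factory B: 0.4895 × 0.288 = 0.140976
  Factory F: 0.075 × 0.135 = 0.010125
  Factory A: 0.378 × 0.146 = 0.055188
  Factory C: 0.0575 × 0.03 = 0.001725
Sum = 0.208014.
P(Factory B | defective) = 0.140976/0.208014 ≈ 0.678
P(Factory F | defective) = 0.010125/0.208014 ≈ 0.049
P(Factory A | defective) = 0.055188/0.208014 ≈ 0.265
P(Factory C | defective) = 0.001725/0.208014 ≈ 0.008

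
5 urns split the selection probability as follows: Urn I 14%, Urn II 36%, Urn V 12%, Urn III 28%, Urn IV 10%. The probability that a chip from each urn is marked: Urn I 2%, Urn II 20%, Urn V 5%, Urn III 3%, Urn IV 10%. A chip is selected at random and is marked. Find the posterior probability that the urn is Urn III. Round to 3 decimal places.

0.085

Prior × likelihood for each hypothesis:
  Urn I: 0.14 × 0.02 = 0.0028
  Urn II: 0.36 × 0.2 = 0.072
  Urn V: 0.12 × 0.05 = 0.006
  Urn III: 0.28 × 0.03 = 0.0084
  Urn IV: 0.1 × 0.1 = 0.01
Normalizing constant = 0.0992.
P(Urn III | evidence) = 0.0084 / 0.0992 ≈ 0.085.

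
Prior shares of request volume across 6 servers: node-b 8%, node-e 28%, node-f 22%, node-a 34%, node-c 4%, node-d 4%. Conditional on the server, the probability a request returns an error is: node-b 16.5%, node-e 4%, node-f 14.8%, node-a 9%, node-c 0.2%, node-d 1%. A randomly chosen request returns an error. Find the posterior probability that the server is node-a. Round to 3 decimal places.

0.348

By Bayes' rule, posterior ∝ prior × likelihood:
  node-b: 0.08 × 0.165 = 0.0132
  node-e: 0.28 × 0.04 = 0.0112
  node-f: 0.22 × 0.148 = 0.03256
  node-a: 0.34 × 0.09 = 0.0306
  node-c: 0.04 × 0.002 = 0.00008
  node-d: 0.04 × 0.01 = 0.0004
Sum = 0.08804.
P(node-a | evidence) = 0.0306 / 0.08804 ≈ 0.348.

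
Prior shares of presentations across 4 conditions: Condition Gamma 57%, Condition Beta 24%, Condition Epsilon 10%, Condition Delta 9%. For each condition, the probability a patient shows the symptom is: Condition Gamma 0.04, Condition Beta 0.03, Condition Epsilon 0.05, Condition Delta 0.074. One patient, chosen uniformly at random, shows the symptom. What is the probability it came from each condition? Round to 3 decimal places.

By Bayes' rule, posterior ∝ prior × likelihood:
  Condition Gamma: 0.57 × 0.04 = 0.0228
  Condition Beta: 0.24 × 0.03 = 0.0072
  Condition Epsilon: 0.1 × 0.05 = 0.005
  Condition Delta: 0.09 × 0.074 = 0.00666
Total = 0.04166.
P(Condition Gamma | symptomatic) = 0.0228/0.04166 ≈ 0.547
P(Condition Beta | symptomatic) = 0.0072/0.04166 ≈ 0.173
P(Condition Epsilon | symptomatic) = 0.005/0.04166 ≈ 0.120
P(Condition Delta | symptomatic) = 0.00666/0.04166 ≈ 0.160
(Check: 0.547+0.173+0.120+0.160 = 1.000.)

Condition Gamma 0.547, Condition Beta 0.173, Condition Epsilon 0.120, Condition Delta 0.160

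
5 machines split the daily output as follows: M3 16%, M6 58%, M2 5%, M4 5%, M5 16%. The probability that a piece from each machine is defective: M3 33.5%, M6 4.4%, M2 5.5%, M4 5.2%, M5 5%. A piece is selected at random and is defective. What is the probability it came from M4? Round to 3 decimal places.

0.028

Compute prior × likelihood for every hypothesis:
  M3: 0.16 × 0.335 = 0.0536
  M6: 0.58 × 0.044 = 0.02552
  M2: 0.05 × 0.055 = 0.00275
  M4: 0.05 × 0.052 = 0.0026
  M5: 0.16 × 0.05 = 0.008
Sum = 0.09247.
P(M4 | evidence) = 0.0026 / 0.09247 ≈ 0.028.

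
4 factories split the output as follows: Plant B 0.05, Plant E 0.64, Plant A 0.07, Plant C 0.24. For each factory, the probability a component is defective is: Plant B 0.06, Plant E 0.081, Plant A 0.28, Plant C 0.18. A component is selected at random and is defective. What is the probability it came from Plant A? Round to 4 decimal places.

0.1666

Prior × likelihood for each hypothesis:
  Plant B: 0.05 × 0.06 = 0.003
  Plant E: 0.64 × 0.081 = 0.05184
  Plant A: 0.07 × 0.28 = 0.0196
  Plant C: 0.24 × 0.18 = 0.0432
Total = 0.11764.
P(Plant A | evidence) = 0.0196 / 0.11764 ≈ 0.1666.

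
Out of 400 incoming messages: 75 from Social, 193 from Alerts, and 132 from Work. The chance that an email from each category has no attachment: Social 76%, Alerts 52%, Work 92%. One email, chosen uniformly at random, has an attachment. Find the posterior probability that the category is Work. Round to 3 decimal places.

Taking complements, P(attachment | each) = Social 0.24, Alerts 0.48, Work 0.08.
Unnormalized posteriors (prior × likelihood):
  Social: 0.1875 × 0.24 = 0.045
  Alerts: 0.4825 × 0.48 = 0.2316
  Work: 0.33 × 0.08 = 0.0264
Sum = 0.303.
P(Work | evidence) = 0.0264 / 0.303 ≈ 0.087.

0.087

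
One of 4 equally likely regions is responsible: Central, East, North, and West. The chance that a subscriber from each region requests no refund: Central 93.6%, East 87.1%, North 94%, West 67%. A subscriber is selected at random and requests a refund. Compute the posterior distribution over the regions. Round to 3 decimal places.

Taking complements, P(refund | each) = Central 0.064, East 0.129, North 0.06, West 0.33.
Since the prior is uniform, the posterior is proportional to the likelihood:
  Central: 0.064
  East: 0.129
  North: 0.06
  West: 0.33
Total = 0.583.
P(Central | refund) = 0.064/0.583 ≈ 0.110
P(East | refund) = 0.129/0.583 ≈ 0.221
P(North | refund) = 0.06/0.583 ≈ 0.103
P(West | refund) = 0.33/0.583 ≈ 0.566

Central 0.110, East 0.221, North 0.103, West 0.566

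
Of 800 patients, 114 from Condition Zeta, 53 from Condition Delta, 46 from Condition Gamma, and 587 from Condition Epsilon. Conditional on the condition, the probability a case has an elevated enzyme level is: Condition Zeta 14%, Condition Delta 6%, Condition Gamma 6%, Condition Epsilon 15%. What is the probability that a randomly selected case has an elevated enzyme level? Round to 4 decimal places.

0.1374

Unnormalized posteriors (prior × likelihood):
  Condition Zeta: 0.1425 × 0.14 = 0.01995
  Condition Delta: 0.06625 × 0.06 = 0.003975
  Condition Gamma: 0.0575 × 0.06 = 0.00345
  Condition Epsilon: 0.73375 × 0.15 = 0.1100625
P(elevated) = 0.01995 + 0.003975 + 0.00345 + 0.1100625 = 0.1374375 → 0.1374.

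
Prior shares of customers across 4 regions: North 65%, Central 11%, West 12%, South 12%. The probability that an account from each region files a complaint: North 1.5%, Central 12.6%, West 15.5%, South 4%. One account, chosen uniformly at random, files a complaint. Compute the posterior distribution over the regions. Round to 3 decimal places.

North 0.207, Central 0.295, West 0.396, South 0.102

By Bayes' rule, posterior ∝ prior × likelihood:
  North: 0.65 × 0.015 = 0.00975
  Central: 0.11 × 0.126 = 0.01386
  West: 0.12 × 0.155 = 0.0186
  South: 0.12 × 0.04 = 0.0048
Total = 0.04701.
P(North | complaint) = 0.00975/0.04701 ≈ 0.207
P(Central | complaint) = 0.01386/0.04701 ≈ 0.295
P(West | complaint) = 0.0186/0.04701 ≈ 0.396
P(South | complaint) = 0.0048/0.04701 ≈ 0.102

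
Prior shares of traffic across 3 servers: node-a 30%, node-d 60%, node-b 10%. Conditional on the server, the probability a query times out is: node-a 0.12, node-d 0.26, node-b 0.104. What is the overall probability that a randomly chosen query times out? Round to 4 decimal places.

Unnormalized posteriors (prior × likelihood):
  node-a: 0.3 × 0.12 = 0.036
  node-d: 0.6 × 0.26 = 0.156
  node-b: 0.1 × 0.104 = 0.0104
P(timeout) = 0.036 + 0.156 + 0.0104 = 0.2024 → 0.2024.

0.2024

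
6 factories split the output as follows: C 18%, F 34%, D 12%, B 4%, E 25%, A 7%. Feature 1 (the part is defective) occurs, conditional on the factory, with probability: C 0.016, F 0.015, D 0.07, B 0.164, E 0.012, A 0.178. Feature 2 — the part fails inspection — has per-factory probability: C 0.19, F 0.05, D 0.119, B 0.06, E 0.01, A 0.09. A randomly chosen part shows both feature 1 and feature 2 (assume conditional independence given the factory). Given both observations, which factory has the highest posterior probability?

A

Compute prior × likelihood for every hypothesis:
  C: 0.18 × 0.016 × 0.19 = 0.0005472
  F: 0.34 × 0.015 × 0.05 = 0.000255
  D: 0.12 × 0.07 × 0.119 = 0.0009996
  B: 0.04 × 0.164 × 0.06 = 0.0003936
  E: 0.25 × 0.012 × 0.01 = 0.00003
  A: 0.07 × 0.178 × 0.09 = 0.0011214
Total = 0.0033468.
Largest term belongs to A, so A is most probable.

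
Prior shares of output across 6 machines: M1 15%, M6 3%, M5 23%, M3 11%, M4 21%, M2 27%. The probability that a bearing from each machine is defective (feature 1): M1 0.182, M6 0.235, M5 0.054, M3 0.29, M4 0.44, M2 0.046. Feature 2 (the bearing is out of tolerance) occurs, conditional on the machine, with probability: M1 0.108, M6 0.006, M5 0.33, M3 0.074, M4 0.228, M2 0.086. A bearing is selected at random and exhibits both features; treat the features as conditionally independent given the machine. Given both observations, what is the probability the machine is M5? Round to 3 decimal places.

Prior × likelihood for each hypothesis:
  M1: 0.15 × 0.182 × 0.108 = 0.0029484
  M6: 0.03 × 0.235 × 0.006 = 0.0000423
  M5: 0.23 × 0.054 × 0.33 = 0.0040986
  M3: 0.11 × 0.29 × 0.074 = 0.0023606
  M4: 0.21 × 0.44 × 0.228 = 0.0210672
  M2: 0.27 × 0.046 × 0.086 = 0.00106812
Sum = 0.03158522.
P(M5 | evidence) = 0.0040986 / 0.03158522 ≈ 0.130.

0.130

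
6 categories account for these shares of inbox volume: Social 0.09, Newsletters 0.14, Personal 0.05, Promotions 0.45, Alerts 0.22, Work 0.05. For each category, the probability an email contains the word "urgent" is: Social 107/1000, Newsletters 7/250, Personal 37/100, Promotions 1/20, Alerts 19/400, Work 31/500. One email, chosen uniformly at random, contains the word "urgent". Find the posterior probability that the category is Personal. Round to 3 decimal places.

By Bayes' rule, posterior ∝ prior × likelihood:
  Social: 0.09 × 0.107 = 0.00963
  Newsletters: 0.14 × 0.028 = 0.00392
  Personal: 0.05 × 0.37 = 0.0185
  Promotions: 0.45 × 0.05 = 0.0225
  Alerts: 0.22 × 0.0475 = 0.01045
  Work: 0.05 × 0.062 = 0.0031
Sum = 0.0681.
P(Personal | evidence) = 0.0185 / 0.0681 ≈ 0.272.

0.272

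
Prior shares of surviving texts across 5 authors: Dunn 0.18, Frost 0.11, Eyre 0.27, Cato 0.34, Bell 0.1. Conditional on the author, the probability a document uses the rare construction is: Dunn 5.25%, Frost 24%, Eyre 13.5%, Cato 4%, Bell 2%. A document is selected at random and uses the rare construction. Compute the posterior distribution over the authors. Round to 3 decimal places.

Dunn 0.108, Frost 0.300, Eyre 0.415, Cato 0.155, Bell 0.023

Compute prior × likelihood for every hypothesis:
  Dunn: 0.18 × 0.0525 = 0.00945
  Frost: 0.11 × 0.24 = 0.0264
  Eyre: 0.27 × 0.135 = 0.03645
  Cato: 0.34 × 0.04 = 0.0136
  Bell: 0.1 × 0.02 = 0.002
Sum = 0.0879.
P(Dunn | rare-form) = 0.00945/0.0879 ≈ 0.108
P(Frost | rare-form) = 0.0264/0.0879 ≈ 0.300
P(Eyre | rare-form) = 0.03645/0.0879 ≈ 0.415
P(Cato | rare-form) = 0.0136/0.0879 ≈ 0.155
P(Bell | rare-form) = 0.002/0.0879 ≈ 0.023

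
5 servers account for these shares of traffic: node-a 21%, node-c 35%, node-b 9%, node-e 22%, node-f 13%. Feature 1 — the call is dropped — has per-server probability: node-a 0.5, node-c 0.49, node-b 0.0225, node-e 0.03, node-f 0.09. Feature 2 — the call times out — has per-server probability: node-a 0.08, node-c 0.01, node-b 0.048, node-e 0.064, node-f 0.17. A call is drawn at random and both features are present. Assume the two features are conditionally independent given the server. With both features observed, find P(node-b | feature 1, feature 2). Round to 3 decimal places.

By Bayes' rule, posterior ∝ prior × likelihood:
  node-a: 0.21 × 0.5 × 0.08 = 0.0084
  node-c: 0.35 × 0.49 × 0.01 = 0.001715
  node-b: 0.09 × 0.0225 × 0.048 = 0.0000972
  node-e: 0.22 × 0.03 × 0.064 = 0.0004224
  node-f: 0.13 × 0.09 × 0.17 = 0.001989
Total = 0.0126236.
P(node-b | evidence) = 0.0000972 / 0.0126236 ≈ 0.008.

0.008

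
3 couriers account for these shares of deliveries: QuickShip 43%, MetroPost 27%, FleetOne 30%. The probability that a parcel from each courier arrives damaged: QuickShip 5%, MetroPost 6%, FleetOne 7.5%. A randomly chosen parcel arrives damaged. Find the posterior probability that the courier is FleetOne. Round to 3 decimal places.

Unnormalized posteriors (prior × likelihood):
  QuickShip: 0.43 × 0.05 = 0.0215
  MetroPost: 0.27 × 0.06 = 0.0162
  FleetOne: 0.3 × 0.075 = 0.0225
Total = 0.0602.
P(FleetOne | evidence) = 0.0225 / 0.0602 ≈ 0.374.

0.374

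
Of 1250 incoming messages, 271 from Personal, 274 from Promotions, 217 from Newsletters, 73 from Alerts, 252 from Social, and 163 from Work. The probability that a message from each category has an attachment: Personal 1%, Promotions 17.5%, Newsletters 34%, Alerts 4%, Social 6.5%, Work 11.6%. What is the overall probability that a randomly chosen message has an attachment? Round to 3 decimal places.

0.130

Compute prior × likelihood for every hypothesis:
  Personal: 0.2168 × 0.01 = 0.002168
  Promotions: 0.2192 × 0.175 = 0.03836
  Newsletters: 0.1736 × 0.34 = 0.059024
  Alerts: 0.0584 × 0.04 = 0.002336
  Social: 0.2016 × 0.065 = 0.013104
  Work: 0.1304 × 0.116 = 0.0151264
P(attachment) = 0.002168 + 0.03836 + 0.059024 + 0.002336 + 0.013104 + 0.0151264 = 0.1301184 → 0.130.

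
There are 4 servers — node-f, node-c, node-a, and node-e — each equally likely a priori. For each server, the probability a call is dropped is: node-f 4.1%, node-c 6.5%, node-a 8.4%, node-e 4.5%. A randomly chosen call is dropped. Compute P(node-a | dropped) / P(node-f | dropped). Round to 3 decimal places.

2.049

Since the prior is uniform, the posterior is proportional to the likelihood:
  node-f: 0.041
  node-c: 0.065
  node-a: 0.084
  node-e: 0.045
Total = 0.235.
The ratio is 0.084 / 0.041 (the normalizer cancels) = 2.049.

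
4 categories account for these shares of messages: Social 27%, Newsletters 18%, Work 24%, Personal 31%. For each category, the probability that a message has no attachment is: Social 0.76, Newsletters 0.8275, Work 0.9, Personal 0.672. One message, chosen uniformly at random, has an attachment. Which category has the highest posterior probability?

Personal

Taking complements, P(attachment | each) = Social 0.24, Newsletters 0.1725, Work 0.1, Personal 0.328.
Unnormalized posteriors (prior × likelihood):
  Social: 0.27 × 0.24 = 0.0648
  Newsletters: 0.18 × 0.1725 = 0.03105
  Work: 0.24 × 0.1 = 0.024
  Personal: 0.31 × 0.328 = 0.10168
Sum = 0.22153.
Largest term belongs to Personal, so Personal is most probable.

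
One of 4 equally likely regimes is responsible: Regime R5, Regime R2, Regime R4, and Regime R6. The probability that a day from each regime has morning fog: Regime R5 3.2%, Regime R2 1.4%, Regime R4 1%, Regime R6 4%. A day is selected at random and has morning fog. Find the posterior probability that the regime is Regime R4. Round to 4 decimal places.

0.1042

Since the prior is uniform, the posterior is proportional to the likelihood:
  Regime R5: 0.032
  Regime R2: 0.014
  Regime R4: 0.01
  Regime R6: 0.04
Sum = 0.096.
P(Regime R4 | evidence) = 0.01 / 0.096 ≈ 0.1042.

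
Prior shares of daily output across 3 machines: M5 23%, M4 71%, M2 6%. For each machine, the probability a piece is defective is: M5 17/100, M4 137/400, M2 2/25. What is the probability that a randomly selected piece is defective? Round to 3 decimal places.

Prior × likelihood for each hypothesis:
  M5: 0.23 × 0.17 = 0.0391
  M4: 0.71 × 0.3425 = 0.243175
  M2: 0.06 × 0.08 = 0.0048
P(defective) = 0.0391 + 0.243175 + 0.0048 = 0.287075 → 0.287.

0.287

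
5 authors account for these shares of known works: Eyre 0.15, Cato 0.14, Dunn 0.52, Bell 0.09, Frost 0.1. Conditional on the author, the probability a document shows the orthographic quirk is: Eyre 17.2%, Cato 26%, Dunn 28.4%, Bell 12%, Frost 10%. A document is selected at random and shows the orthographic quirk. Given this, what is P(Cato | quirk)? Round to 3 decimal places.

0.158

Prior × likelihood for each hypothesis:
  Eyre: 0.15 × 0.172 = 0.0258
  Cato: 0.14 × 0.26 = 0.0364
  Dunn: 0.52 × 0.284 = 0.14768
  Bell: 0.09 × 0.12 = 0.0108
  Frost: 0.1 × 0.1 = 0.01
Normalizing constant = 0.23068.
P(Cato | evidence) = 0.0364 / 0.23068 ≈ 0.158.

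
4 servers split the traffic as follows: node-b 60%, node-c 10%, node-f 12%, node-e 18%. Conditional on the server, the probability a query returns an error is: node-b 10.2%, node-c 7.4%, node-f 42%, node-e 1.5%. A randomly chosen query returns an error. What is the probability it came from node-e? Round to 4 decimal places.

Compute prior × likelihood for every hypothesis:
  node-b: 0.6 × 0.102 = 0.0612
  node-c: 0.1 × 0.074 = 0.0074
  node-f: 0.12 × 0.42 = 0.0504
  node-e: 0.18 × 0.015 = 0.0027
Total = 0.1217.
P(node-e | evidence) = 0.0027 / 0.1217 ≈ 0.0222.

0.0222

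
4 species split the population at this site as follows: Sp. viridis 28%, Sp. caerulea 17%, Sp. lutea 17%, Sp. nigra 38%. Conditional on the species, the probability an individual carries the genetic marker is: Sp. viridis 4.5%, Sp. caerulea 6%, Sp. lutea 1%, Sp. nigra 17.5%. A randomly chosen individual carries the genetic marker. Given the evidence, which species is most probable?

Sp. nigra

Prior × likelihood for each hypothesis:
  Sp. viridis: 0.28 × 0.045 = 0.0126
  Sp. caerulea: 0.17 × 0.06 = 0.0102
  Sp. lutea: 0.17 × 0.01 = 0.0017
  Sp. nigra: 0.38 × 0.175 = 0.0665
Normalizing constant = 0.091.
Largest term belongs to Sp. nigra, so Sp. nigra is most probable.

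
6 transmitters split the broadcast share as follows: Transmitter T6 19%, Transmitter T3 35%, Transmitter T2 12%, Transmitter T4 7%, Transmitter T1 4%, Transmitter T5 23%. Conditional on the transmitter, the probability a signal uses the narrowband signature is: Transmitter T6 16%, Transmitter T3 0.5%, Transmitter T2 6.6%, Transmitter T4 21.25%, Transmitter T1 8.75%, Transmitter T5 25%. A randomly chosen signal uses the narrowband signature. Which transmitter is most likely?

Transmitter T5

Compute prior × likelihood for every hypothesis:
  Transmitter T6: 0.19 × 0.16 = 0.0304
  Transmitter T3: 0.35 × 0.005 = 0.00175
  Transmitter T2: 0.12 × 0.066 = 0.00792
  Transmitter T4: 0.07 × 0.2125 = 0.014875
  Transmitter T1: 0.04 × 0.0875 = 0.0035
  Transmitter T5: 0.23 × 0.25 = 0.0575
Normalizing constant = 0.115945.
Largest term belongs to Transmitter T5, so Transmitter T5 is most probable.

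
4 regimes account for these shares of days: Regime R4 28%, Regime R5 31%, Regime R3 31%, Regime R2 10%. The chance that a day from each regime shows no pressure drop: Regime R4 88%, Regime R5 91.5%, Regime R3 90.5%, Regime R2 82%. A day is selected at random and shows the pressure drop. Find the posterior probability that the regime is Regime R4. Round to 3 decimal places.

0.313

Taking complements, P(drop | each) = Regime R4 0.12, Regime R5 0.085, Regime R3 0.095, Regime R2 0.18.
By Bayes' rule, posterior ∝ prior × likelihood:
  Regime R4: 0.28 × 0.12 = 0.0336
  Regime R5: 0.31 × 0.085 = 0.02635
  Regime R3: 0.31 × 0.095 = 0.02945
  Regime R2: 0.1 × 0.18 = 0.018
Sum = 0.1074.
P(Regime R4 | evidence) = 0.0336 / 0.1074 ≈ 0.313.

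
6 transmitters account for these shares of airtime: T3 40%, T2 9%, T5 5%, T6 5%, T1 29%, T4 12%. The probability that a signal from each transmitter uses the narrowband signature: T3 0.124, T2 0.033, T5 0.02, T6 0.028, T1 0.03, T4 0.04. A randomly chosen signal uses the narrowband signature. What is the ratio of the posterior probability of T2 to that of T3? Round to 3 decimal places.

0.060

Compute prior × likelihood for every hypothesis:
  T3: 0.4 × 0.124 = 0.0496
  T2: 0.09 × 0.033 = 0.00297
  T5: 0.05 × 0.02 = 0.001
  T6: 0.05 × 0.028 = 0.0014
  T1: 0.29 × 0.03 = 0.0087
  T4: 0.12 × 0.04 = 0.0048
Sum = 0.06847.
The ratio is 0.00297 / 0.0496 (the normalizer cancels) = 0.060.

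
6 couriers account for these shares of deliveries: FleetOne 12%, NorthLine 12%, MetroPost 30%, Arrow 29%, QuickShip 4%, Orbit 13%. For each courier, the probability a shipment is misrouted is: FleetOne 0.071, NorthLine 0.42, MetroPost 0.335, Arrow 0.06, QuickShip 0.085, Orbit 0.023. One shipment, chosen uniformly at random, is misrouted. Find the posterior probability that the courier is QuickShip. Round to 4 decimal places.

Compute prior × likelihood for every hypothesis:
  FleetOne: 0.12 × 0.071 = 0.00852
  NorthLine: 0.12 × 0.42 = 0.0504
  MetroPost: 0.3 × 0.335 = 0.1005
  Arrow: 0.29 × 0.06 = 0.0174
  QuickShip: 0.04 × 0.085 = 0.0034
  Orbit: 0.13 × 0.023 = 0.00299
Total = 0.18321.
P(QuickShip | evidence) = 0.0034 / 0.18321 ≈ 0.0186.

0.0186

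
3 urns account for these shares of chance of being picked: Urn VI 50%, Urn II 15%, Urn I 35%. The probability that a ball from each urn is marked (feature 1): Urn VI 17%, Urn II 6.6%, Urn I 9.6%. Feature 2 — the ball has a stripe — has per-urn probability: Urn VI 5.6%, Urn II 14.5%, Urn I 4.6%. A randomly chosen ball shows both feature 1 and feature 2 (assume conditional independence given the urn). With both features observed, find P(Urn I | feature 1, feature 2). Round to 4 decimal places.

0.1997

Prior × likelihood for each hypothesis:
  Urn VI: 0.5 × 0.17 × 0.056 = 0.00476
  Urn II: 0.15 × 0.066 × 0.145 = 0.0014355
  Urn I: 0.35 × 0.096 × 0.046 = 0.0015456
Total = 0.0077411.
P(Urn I | evidence) = 0.0015456 / 0.0077411 ≈ 0.1997.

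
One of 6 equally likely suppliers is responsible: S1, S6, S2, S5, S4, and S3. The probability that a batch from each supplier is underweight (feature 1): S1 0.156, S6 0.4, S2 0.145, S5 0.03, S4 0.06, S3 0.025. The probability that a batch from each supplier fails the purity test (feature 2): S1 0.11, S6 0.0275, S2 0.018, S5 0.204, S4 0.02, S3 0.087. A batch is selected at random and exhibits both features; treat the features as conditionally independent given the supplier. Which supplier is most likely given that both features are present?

With a uniform prior (1/6 each), posterior ∝ likelihood:
  S1: 0.156 × 0.11 = 0.01716
  S6: 0.4 × 0.0275 = 0.011
  S2: 0.145 × 0.018 = 0.00261
  S5: 0.03 × 0.204 = 0.00612
  S4: 0.06 × 0.02 = 0.0012
  S3: 0.025 × 0.087 = 0.002175
Normalizing constant = 0.040265.
Largest term belongs to S1, so S1 is most probable.

S1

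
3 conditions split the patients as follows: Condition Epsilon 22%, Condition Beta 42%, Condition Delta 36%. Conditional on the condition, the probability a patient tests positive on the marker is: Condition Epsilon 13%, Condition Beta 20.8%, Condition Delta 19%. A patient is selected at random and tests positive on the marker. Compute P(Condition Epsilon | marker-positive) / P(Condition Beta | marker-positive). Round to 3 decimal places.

0.327

Compute prior × likelihood for every hypothesis:
  Condition Epsilon: 0.22 × 0.13 = 0.0286
  Condition Beta: 0.42 × 0.208 = 0.08736
  Condition Delta: 0.36 × 0.19 = 0.0684
Normalizing constant = 0.18436.
The ratio is 0.0286 / 0.08736 (the normalizer cancels) = 0.327.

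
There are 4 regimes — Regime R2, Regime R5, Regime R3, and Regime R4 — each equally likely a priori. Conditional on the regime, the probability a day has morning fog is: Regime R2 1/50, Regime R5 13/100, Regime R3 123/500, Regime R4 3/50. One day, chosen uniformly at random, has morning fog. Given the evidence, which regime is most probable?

Regime R3

With a uniform prior (1/4 each), posterior ∝ likelihood:
  Regime R2: 0.02
  Regime R5: 0.13
  Regime R3: 0.246
  Regime R4: 0.06
Total = 0.456.
Largest term belongs to Regime R3, so Regime R3 is most probable.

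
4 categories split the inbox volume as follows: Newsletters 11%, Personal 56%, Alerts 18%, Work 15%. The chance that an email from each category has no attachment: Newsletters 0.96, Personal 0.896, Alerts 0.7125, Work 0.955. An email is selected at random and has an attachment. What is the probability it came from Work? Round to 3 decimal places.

0.056

Taking complements, P(attachment | each) = Newsletters 0.04, Personal 0.104, Alerts 0.2875, Work 0.045.
Compute prior × likelihood for every hypothesis:
  Newsletters: 0.11 × 0.04 = 0.0044
  Personal: 0.56 × 0.104 = 0.05824
  Alerts: 0.18 × 0.2875 = 0.05175
  Work: 0.15 × 0.045 = 0.00675
Sum = 0.12114.
P(Work | evidence) = 0.00675 / 0.12114 ≈ 0.056.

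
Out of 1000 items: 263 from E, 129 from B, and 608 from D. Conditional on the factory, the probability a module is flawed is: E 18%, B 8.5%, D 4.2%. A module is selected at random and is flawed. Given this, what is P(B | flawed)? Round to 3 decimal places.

0.131

Prior × likelihood for each hypothesis:
  E: 0.263 × 0.18 = 0.04734
  B: 0.129 × 0.085 = 0.010965
  D: 0.608 × 0.042 = 0.025536
Sum = 0.083841.
P(B | evidence) = 0.010965 / 0.083841 ≈ 0.131.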